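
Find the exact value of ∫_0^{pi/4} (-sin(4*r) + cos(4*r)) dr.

An antiderivative is F(r) = sin(4*r)/4 + cos(4*r)/4.
Then F(pi/4) - F(0) = (-1/4) - (1/4) = -1/2.

-1/2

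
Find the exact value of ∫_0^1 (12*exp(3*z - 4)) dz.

-(4 - 4*exp(3))*exp(-4)

Let u = 3*z - 4, so du = 3 dz. When z = 0, u = -4; when z = 1, u = -1.
The integral becomes 4·∫ exp(u) du from -4 to -1, with antiderivative 4*exp(u).
Back in z: F(z) = 4*exp(3*z - 4).
Then F(1) - F(0) = (4*exp(-1)) - (4*exp(-4)) = -(4 - 4*exp(3))*exp(-4).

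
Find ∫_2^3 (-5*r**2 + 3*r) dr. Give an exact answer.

-145/6

By the power rule, an antiderivative is F(r) = -5*r**3/3 + 3*r**2/2.
Then F(3) - F(2) = (-63/2) - (-22/3) = -145/6.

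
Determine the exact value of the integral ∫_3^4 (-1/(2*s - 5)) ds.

An antiderivative is F(s) = -log(2*s - 5)/2.
Then F(4) - F(3) = (-log(3)/2) - (0) = -log(3)/2.

-log(3)/2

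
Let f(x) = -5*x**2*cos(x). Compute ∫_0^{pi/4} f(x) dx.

5*sqrt(2)*(-8*pi - pi**2 + 32)/32

Integrate by parts twice (u = x^2, dv = -5*cos(x) dx).
An antiderivative is F(x) = -5*x**2*sin(x) - 10*x*cos(x) + 10*sin(x).
Then F(pi/4) - F(0) = (5*sqrt(2)*(-8*pi - pi**2 + 32)/32) - (0) = 5*sqrt(2)*(-8*pi - pi**2 + 32)/32.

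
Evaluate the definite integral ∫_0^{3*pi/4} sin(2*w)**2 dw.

3*pi/8

Use the identity sin^2(2*w) = (1 - cos(4*w))/2.
An antiderivative is F(w) = w/2 - sin(4*w)/8.
Then F(3*pi/4) - F(0) = (3*pi/8) - (0) = 3*pi/8.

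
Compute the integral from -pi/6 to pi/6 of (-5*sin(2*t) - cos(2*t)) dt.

-sqrt(3)/2

An antiderivative is F(t) = -sin(2*t)/2 + 5*cos(2*t)/2.
Then F(pi/6) - F(-pi/6) = (5/4 - sqrt(3)/4) - (sqrt(3)/4 + 5/4) = -sqrt(3)/2.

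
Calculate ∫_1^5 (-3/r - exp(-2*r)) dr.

(-6*exp(10)*log(5) - exp(8) + 1)*exp(-10)/2

An antiderivative is F(r) = -3*log(r) + exp(-2*r)/2.
Then F(5) - F(1) = (-3*log(5) + exp(-10)/2) - (exp(-2)/2) = (-6*exp(10)*log(5) - exp(8) + 1)*exp(-10)/2.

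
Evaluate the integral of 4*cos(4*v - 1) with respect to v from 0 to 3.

sin(11) + sin(1)

Let u = 4*v - 1, so du = 4 dv. When v = 0, u = -1; when v = 3, u = 11.
The integral becomes ∫ cos(u) du from -1 to 11, with antiderivative sin(u).
Back in v: F(v) = sin(4*v - 1).
Then F(3) - F(0) = (sin(11)) - (-sin(1)) = sin(11) + sin(1).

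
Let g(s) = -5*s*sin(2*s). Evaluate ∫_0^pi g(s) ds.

Integrate by parts once (u = s, dv = -5*sin(2*s) ds).
An antiderivative is F(s) = 5*s*cos(2*s)/2 - 5*sin(2*s)/4.
Then F(pi) - F(0) = (5*pi/2) - (0) = 5*pi/2.

5*pi/2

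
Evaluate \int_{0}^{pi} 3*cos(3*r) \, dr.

0

An antiderivative is F(r) = sin(3*r).
Then F(pi) - F(0) = (0) - (0) = 0.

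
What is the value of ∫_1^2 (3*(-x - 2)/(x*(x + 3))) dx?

-log(5)

Factor the denominator: x**2 + 3*x = (x + 3)x.
Partial fractions: 3*(-x - 2)/(x*(x + 3)) = -1/(x + 3) - 2/x.
An antiderivative is F(x) = -2*log(x) - log(x + 3).
Then F(2) - F(1) = (-log(20)) - (-log(4)) = -log(5).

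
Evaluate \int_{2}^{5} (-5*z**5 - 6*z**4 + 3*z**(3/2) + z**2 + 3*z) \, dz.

By the power rule, an antiderivative is F(z) = -5*z**6/6 + 6*z**(5/2)/5 - 6*z**5/5 + z**3/3 + 3*z**2/2.
Then F(5) - F(2) = (-50075/3 + 30*sqrt(5)) - (-1246/15 + 24*sqrt(2)/5) = -83043/5 - 24*sqrt(2)/5 + 30*sqrt(5).

-83043/5 - 24*sqrt(2)/5 + 30*sqrt(5)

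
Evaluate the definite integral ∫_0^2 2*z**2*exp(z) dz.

-4 + 4*exp(2)

Integrate by parts twice (u = z^2, dv = 2*exp(z) dz).
An antiderivative is F(z) = (2*z**2 - 4*z + 4)*exp(z).
Then F(2) - F(0) = (4*exp(2)) - (4) = -4 + 4*exp(2).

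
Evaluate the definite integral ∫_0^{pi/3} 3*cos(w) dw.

An antiderivative is F(w) = 3*sin(w).
Then F(pi/3) - F(0) = (3*sqrt(3)/2) - (0) = 3*sqrt(3)/2.

3*sqrt(3)/2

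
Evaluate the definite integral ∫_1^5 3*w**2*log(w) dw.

Integrate by parts once (u = ln w, dv = 3*w**2 dw).
An antiderivative is F(w) = w**3*(3*log(w) - 1)/3.
Then F(5) - F(1) = (-125/3 + 125*log(5)) - (-1/3) = -124/3 + 125*log(5).

-124/3 + 125*log(5)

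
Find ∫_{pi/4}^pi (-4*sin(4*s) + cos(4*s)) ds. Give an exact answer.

2

An antiderivative is F(s) = sin(4*s)/4 + cos(4*s).
Then F(pi) - F(pi/4) = (1) - (-1) = 2.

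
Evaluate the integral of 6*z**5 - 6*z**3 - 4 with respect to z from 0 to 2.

By the power rule, an antiderivative is F(z) = z**6 - 3*z**4/2 - 4*z.
Then F(2) - F(0) = (32) - (0) = 32.

32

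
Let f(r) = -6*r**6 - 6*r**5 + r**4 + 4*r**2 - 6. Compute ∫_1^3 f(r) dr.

By the power rule, an antiderivative is F(r) = -6*r**7/7 - r**6 + r**5/5 + 4*r**3/3 - 6*r.
Then F(3) - F(1) = (-88794/35) - (-664/105) = -265718/105.

-265718/105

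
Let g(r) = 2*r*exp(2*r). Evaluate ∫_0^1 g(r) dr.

Integrate by parts once (u = r, dv = 2*exp(2*r) dr).
An antiderivative is F(r) = (2*r - 1)*exp(2*r)/2.
Then F(1) - F(0) = (exp(2)/2) - (-1/2) = 1/2 + exp(2)/2.

1/2 + exp(2)/2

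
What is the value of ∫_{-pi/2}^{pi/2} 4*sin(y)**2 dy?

Use the identity sin^2(y) = (1 - cos(2*y))/2.
An antiderivative is F(y) = 2*y - sin(2*y).
Then F(pi/2) - F(-pi/2) = (pi) - (-pi) = 2*pi.

2*pi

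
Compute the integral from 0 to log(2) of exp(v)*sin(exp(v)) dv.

Let u = exp(v), so du = exp(v) dv. When v = 0, u = 1; when v = log(2), u = 2.
The integral becomes ∫ sin(u) du from 1 to 2, with antiderivative -cos(u).
Back in v: F(v) = -cos(exp(v)).
Then F(log(2)) - F(0) = (-cos(2)) - (-cos(1)) = -cos(2) + cos(1).

-cos(2) + cos(1)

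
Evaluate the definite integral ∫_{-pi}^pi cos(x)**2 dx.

Use the identity cos^2(x) = (1 + cos(2*x))/2.
An antiderivative is F(x) = x/2 + sin(2*x)/4.
Then F(pi) - F(-pi) = (pi/2) - (-pi/2) = pi.

pi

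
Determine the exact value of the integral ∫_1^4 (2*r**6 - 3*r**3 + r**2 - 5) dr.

125877/28

By the power rule, an antiderivative is F(r) = 2*r**7/7 - 3*r**4/4 + r**3/3 - 5*r.
Then F(4) - F(1) = (94300/21) - (-431/84) = 125877/28.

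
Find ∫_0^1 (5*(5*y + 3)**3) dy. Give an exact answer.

Let u = 5*y + 3, so du = 5 dy. When y = 0, u = 3; when y = 1, u = 8.
The integral becomes ∫ u**3 du from 3 to 8, with antiderivative u**4/4.
Back in y: F(y) = (5*y + 3)**4/4.
Then F(1) - F(0) = (1024) - (81/4) = 4015/4.

4015/4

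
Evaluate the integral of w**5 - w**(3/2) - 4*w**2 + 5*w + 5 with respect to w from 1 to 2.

211/15 - 8*sqrt(2)/5

By the power rule, an antiderivative is F(w) = w**6/6 - 2*w**(5/2)/5 - 4*w**3/3 + 5*w**2/2 + 5*w.
Then F(2) - F(1) = (20 - 8*sqrt(2)/5) - (89/15) = 211/15 - 8*sqrt(2)/5.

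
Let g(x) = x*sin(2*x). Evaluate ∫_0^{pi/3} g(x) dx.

Integrate by parts once (u = x, dv = sin(2*x) dx).
An antiderivative is F(x) = -x*cos(2*x)/2 + sin(2*x)/4.
Then F(pi/3) - F(0) = (sqrt(3)/8 + pi/12) - (0) = sqrt(3)/8 + pi/12.

sqrt(3)/8 + pi/12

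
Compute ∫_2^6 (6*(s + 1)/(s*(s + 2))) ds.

Factor the denominator: s**2 + 2*s = (s + 2)s.
Partial fractions: 6*(s + 1)/(s*(s + 2)) = 3/(s + 2) + 3/s.
An antiderivative is F(s) = 3*log(s) + 3*log(s + 2).
Then F(6) - F(2) = (3*log(3) + 12*log(2)) - (9*log(2)) = 3*log(2) + 3*log(3).

3*log(2) + 3*log(3)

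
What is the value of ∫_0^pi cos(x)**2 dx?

Use the identity cos^2(x) = (1 + cos(2*x))/2.
An antiderivative is F(x) = x/2 + sin(2*x)/4.
Then F(pi) - F(0) = (pi/2) - (0) = pi/2.

pi/2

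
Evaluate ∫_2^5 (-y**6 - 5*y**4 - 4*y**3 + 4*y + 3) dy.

By the power rule, an antiderivative is F(y) = -y**7/7 - y**5 - y**4 + 2*y**2 + 3*y.
Then F(5) - F(2) = (-103920/7) - (-366/7) = -103554/7.

-103554/7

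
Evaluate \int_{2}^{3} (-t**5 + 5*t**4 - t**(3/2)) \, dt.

By the power rule, an antiderivative is F(t) = -t**6/6 - 2*t**(5/2)/5 + t**5.
Then F(3) - F(2) = (243/2 - 18*sqrt(3)/5) - (64/3 - 8*sqrt(2)/5) = -18*sqrt(3)/5 + 8*sqrt(2)/5 + 601/6.

-18*sqrt(3)/5 + 8*sqrt(2)/5 + 601/6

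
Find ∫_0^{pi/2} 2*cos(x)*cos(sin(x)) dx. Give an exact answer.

Let u = sin(x), so du = cos(x) dx. When x = 0, u = 0; when x = pi/2, u = 1.
The integral becomes 2·∫ cos(u) du from 0 to 1, with antiderivative 2*sin(u).
Back in x: F(x) = 2*sin(sin(x)).
Then F(pi/2) - F(0) = (2*sin(1)) - (0) = 2*sin(1).

2*sin(1)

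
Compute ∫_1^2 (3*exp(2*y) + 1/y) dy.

-3*exp(2)/2 + log(2) + 3*exp(4)/2

An antiderivative is F(y) = 3*exp(2*y)/2 + log(y).
Then F(2) - F(1) = (log(2) + 3*exp(4)/2) - (3*exp(2)/2) = -3*exp(2)/2 + log(2) + 3*exp(4)/2.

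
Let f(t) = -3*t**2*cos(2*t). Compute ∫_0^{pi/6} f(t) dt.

-pi/8 - sqrt(3)*pi**2/48 + 3*sqrt(3)/8

Integrate by parts twice (u = t^2, dv = -3*cos(2*t) dt).
An antiderivative is F(t) = -3*t**2*sin(2*t)/2 - 3*t*cos(2*t)/2 + 3*sin(2*t)/4.
Then F(pi/6) - F(0) = (-pi/8 - sqrt(3)*pi**2/48 + 3*sqrt(3)/8) - (0) = -pi/8 - sqrt(3)*pi**2/48 + 3*sqrt(3)/8.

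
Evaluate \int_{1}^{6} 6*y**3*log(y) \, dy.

Integrate by parts once (u = ln y, dv = 6*y**3 dy).
An antiderivative is F(y) = 3*y**4*(4*log(y) - 1)/8.
Then F(6) - F(1) = (-486 + 1944*log(2) + 1944*log(3)) - (-3/8) = -3885/8 + 1944*log(2) + 1944*log(3).

-3885/8 + 1944*log(2) + 1944*log(3)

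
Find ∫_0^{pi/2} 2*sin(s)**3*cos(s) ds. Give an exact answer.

Let u = sin(s), so du = cos(s) ds. When s = 0, u = 0; when s = pi/2, u = 1.
The integral becomes 2·∫ u**3 du from 0 to 1, with antiderivative u**4/2.
Back in s: F(s) = sin(s)**4/2.
Then F(pi/2) - F(0) = (1/2) - (0) = 1/2.

1/2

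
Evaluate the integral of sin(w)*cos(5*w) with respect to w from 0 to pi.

0

Use the identity sin(w)cos(5*w) = [sin(6*w) + sin(-4*w)]/2.
An antiderivative is F(w) = cos(4*w)/8 - cos(6*w)/12.
Then F(pi) - F(0) = (1/24) - (1/24) = 0.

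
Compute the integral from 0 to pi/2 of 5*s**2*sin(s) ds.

Integrate by parts twice (u = s^2, dv = 5*sin(s) ds).
An antiderivative is F(s) = -5*s**2*cos(s) + 10*s*sin(s) + 10*cos(s).
Then F(pi/2) - F(0) = (5*pi) - (10) = -10 + 5*pi.

-10 + 5*pi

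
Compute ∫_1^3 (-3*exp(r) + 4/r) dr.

-3*exp(3) + log(81) + 3*exp(1)

An antiderivative is F(r) = -3*exp(r) + 4*log(r).
Then F(3) - F(1) = (-3*exp(3) + log(81)) - (-3*exp(1)) = -3*exp(3) + log(81) + 3*exp(1).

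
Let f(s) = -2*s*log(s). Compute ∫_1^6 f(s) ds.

Integrate by parts once (u = ln s, dv = -2*s ds).
An antiderivative is F(s) = -s**2*(2*log(s) - 1)/2.
Then F(6) - F(1) = (-36*log(3) - 36*log(2) + 18) - (1/2) = -36*log(3) - 36*log(2) + 35/2.

-36*log(3) - 36*log(2) + 35/2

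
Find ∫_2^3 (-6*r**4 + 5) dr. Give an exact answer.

-1241/5

By the power rule, an antiderivative is F(r) = -6*r**5/5 + 5*r.
Then F(3) - F(2) = (-1383/5) - (-142/5) = -1241/5.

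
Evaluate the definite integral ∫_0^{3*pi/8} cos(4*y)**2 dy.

Use the identity cos^2(4*y) = (1 + cos(8*y))/2.
An antiderivative is F(y) = y/2 + sin(8*y)/16.
Then F(3*pi/8) - F(0) = (3*pi/16) - (0) = 3*pi/16.

3*pi/16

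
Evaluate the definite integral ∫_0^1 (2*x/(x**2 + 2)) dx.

log(3/2)

Let u = x**2 + 2, so du = 2*x dx. When x = 0, u = 2; when x = 1, u = 3.
The integral becomes ∫ 1/u du from 2 to 3, with antiderivative log(u).
Back in x: F(x) = log(x**2 + 2).
Then F(1) - F(0) = (log(3)) - (log(2)) = log(3/2).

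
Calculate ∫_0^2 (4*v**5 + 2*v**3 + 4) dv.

176/3

By the power rule, an antiderivative is F(v) = 2*v**6/3 + v**4/2 + 4*v.
Then F(2) - F(0) = (176/3) - (0) = 176/3.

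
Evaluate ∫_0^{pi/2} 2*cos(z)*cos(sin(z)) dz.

Let u = sin(z), so du = cos(z) dz. When z = 0, u = 0; when z = pi/2, u = 1.
The integral becomes 2·∫ cos(u) du from 0 to 1, with antiderivative 2*sin(u).
Back in z: F(z) = 2*sin(sin(z)).
Then F(pi/2) - F(0) = (2*sin(1)) - (0) = 2*sin(1).

2*sin(1)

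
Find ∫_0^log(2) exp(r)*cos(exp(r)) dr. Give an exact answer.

Let u = exp(r), so du = exp(r) dr. When r = 0, u = 1; when r = log(2), u = 2.
The integral becomes ∫ cos(u) du from 1 to 2, with antiderivative sin(u).
Back in r: F(r) = sin(exp(r)).
Then F(log(2)) - F(0) = (sin(2)) - (sin(1)) = -sin(1) + sin(2).

-sin(1) + sin(2)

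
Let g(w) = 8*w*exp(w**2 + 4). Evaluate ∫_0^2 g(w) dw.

-4*(1 - exp(4))*exp(4)

Let u = w**2 + 4, so du = 2*w dw. When w = 0, u = 4; when w = 2, u = 8.
The integral becomes 4·∫ exp(u) du from 4 to 8, with antiderivative 4*exp(u).
Back in w: F(w) = 4*exp(w**2 + 4).
Then F(2) - F(0) = (4*exp(8)) - (4*exp(4)) = -4*(1 - exp(4))*exp(4).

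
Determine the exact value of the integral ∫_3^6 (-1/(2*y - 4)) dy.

-log(2)

An antiderivative is F(y) = -log(2*y - 4)/2.
Then F(6) - F(3) = (-3*log(2)/2) - (-log(2)/2) = -log(2).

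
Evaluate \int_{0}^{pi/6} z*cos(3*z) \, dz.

-1/9 + pi/18

Integrate by parts once (u = z, dv = cos(3*z) dz).
An antiderivative is F(z) = z*sin(3*z)/3 + cos(3*z)/9.
Then F(pi/6) - F(0) = (pi/18) - (1/9) = -1/9 + pi/18.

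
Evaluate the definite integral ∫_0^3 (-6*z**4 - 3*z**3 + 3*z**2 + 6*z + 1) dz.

By the power rule, an antiderivative is F(z) = -6*z**5/5 - 3*z**4/4 + z**3 + 3*z**2 + z.
Then F(3) - F(0) = (-5907/20) - (0) = -5907/20.

-5907/20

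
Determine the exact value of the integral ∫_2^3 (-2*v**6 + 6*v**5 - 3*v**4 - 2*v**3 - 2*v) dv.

-6117/70

By the power rule, an antiderivative is F(v) = -2*v**7/7 + v**6 - 3*v**5/5 - v**4/2 - v**2.
Then F(3) - F(2) = (-6381/70) - (-132/35) = -6117/70.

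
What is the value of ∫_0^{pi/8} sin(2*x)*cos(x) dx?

-sqrt(sqrt(2) + 2)/4 - sqrt(2 - sqrt(2))/12 + 2/3

Use the identity sin(2*x)cos(x) = [sin(3*x) + sin(x)]/2.
An antiderivative is F(x) = -cos(x)/2 - cos(3*x)/6.
Then F(pi/8) - F(0) = (-sqrt(sqrt(2) + 2)/4 - sqrt(2 - sqrt(2))/12) - (-2/3) = -sqrt(sqrt(2) + 2)/4 - sqrt(2 - sqrt(2))/12 + 2/3.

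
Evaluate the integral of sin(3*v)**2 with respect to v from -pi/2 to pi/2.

pi/2

Use the identity sin^2(3*v) = (1 - cos(6*v))/2.
An antiderivative is F(v) = v/2 - sin(6*v)/12.
Then F(pi/2) - F(-pi/2) = (pi/4) - (-pi/4) = pi/2.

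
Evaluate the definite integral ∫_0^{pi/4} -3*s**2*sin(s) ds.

Integrate by parts twice (u = s^2, dv = -3*sin(s) ds).
An antiderivative is F(s) = 3*s**2*cos(s) - 6*s*sin(s) - 6*cos(s).
Then F(pi/4) - F(0) = (3*sqrt(2)*(-32 - 8*pi + pi**2)/32) - (-6) = -3*sqrt(2) - 3*sqrt(2)*pi/4 + 3*sqrt(2)*pi**2/32 + 6.

-3*sqrt(2) - 3*sqrt(2)*pi/4 + 3*sqrt(2)*pi**2/32 + 6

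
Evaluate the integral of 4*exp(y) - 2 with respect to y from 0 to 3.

An antiderivative is F(y) = -2*y + 4*exp(y).
Then F(3) - F(0) = (-6 + 4*exp(3)) - (4) = -10 + 4*exp(3).

-10 + 4*exp(3)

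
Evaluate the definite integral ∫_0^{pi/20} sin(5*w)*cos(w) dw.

-sqrt(5)/32 - sqrt(10 - 2*sqrt(5))/48 + 17/96

Use the identity sin(5*w)cos(w) = [sin(6*w) + sin(4*w)]/2.
An antiderivative is F(w) = -cos(4*w)/8 - cos(6*w)/12.
Then F(pi/20) - F(0) = (-sqrt(5)/32 - sqrt(10 - 2*sqrt(5))/48 - 1/32) - (-5/24) = -sqrt(5)/32 - sqrt(10 - 2*sqrt(5))/48 + 17/96.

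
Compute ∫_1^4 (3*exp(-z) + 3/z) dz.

An antiderivative is F(z) = 3*log(z) - 3*exp(-z).
Then F(4) - F(1) = (-3*exp(-4) + 6*log(2)) - (-3*exp(-1)) = -3*exp(-4) + 3*exp(-1) + 6*log(2).

-3*exp(-4) + 3*exp(-1) + 6*log(2)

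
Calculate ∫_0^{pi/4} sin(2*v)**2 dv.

Use the identity sin^2(2*v) = (1 - cos(4*v))/2.
An antiderivative is F(v) = v/2 - sin(4*v)/8.
Then F(pi/4) - F(0) = (pi/8) - (0) = pi/8.

pi/8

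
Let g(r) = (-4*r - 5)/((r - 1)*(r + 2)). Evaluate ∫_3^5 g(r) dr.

Factor the denominator: r**2 + r - 2 = (r + 2)(r - 1).
Partial fractions: (-4*r - 5)/((r - 1)*(r + 2)) = -1/(r + 2) - 3/(r - 1).
An antiderivative is F(r) = -3*log(r - 1) - log(r + 2).
Then F(5) - F(3) = (-6*log(2) - log(7)) - (-log(40)) = log(5/56).

log(5/56)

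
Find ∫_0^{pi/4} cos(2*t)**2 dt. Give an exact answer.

Use the identity cos^2(2*t) = (1 + cos(4*t))/2.
An antiderivative is F(t) = t/2 + sin(4*t)/8.
Then F(pi/4) - F(0) = (pi/8) - (0) = pi/8.

pi/8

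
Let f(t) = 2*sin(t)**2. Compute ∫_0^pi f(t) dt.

Use the identity sin^2(t) = (1 - cos(2*t))/2.
An antiderivative is F(t) = t - sin(2*t)/2.
Then F(pi) - F(0) = (pi) - (0) = pi.

pi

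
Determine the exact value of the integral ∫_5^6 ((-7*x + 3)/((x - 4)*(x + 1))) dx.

Factor the denominator: x**2 - 3*x - 4 = (x + 1)(x - 4).
Partial fractions: (-7*x + 3)/((x - 4)*(x + 1)) = -2/(x + 1) - 5/(x - 4).
An antiderivative is F(x) = -5*log(x - 4) - 2*log(x + 1).
Then F(6) - F(5) = (-2*log(7) - 5*log(2)) - (-log(36)) = -2*log(7) - 3*log(2) + 2*log(3).

-2*log(7) - 3*log(2) + 2*log(3)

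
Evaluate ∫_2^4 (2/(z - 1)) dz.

log(9)

An antiderivative is F(z) = 2*log(z - 1).
Then F(4) - F(2) = (log(9)) - (0) = log(9).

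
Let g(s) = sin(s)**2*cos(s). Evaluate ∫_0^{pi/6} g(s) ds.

Let u = sin(s), so du = cos(s) ds. When s = 0, u = 0; when s = pi/6, u = 1/2.
The integral becomes ∫ u**2 du from 0 to 1/2, with antiderivative u**3/3.
Back in s: F(s) = sin(s)**3/3.
Then F(pi/6) - F(0) = (1/24) - (0) = 1/24.

1/24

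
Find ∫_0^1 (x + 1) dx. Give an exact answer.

By the power rule, an antiderivative is F(x) = x**2/2 + x.
Then F(1) - F(0) = (3/2) - (0) = 3/2.

3/2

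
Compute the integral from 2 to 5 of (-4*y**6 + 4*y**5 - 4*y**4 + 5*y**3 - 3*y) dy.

-5031651/140

By the power rule, an antiderivative is F(y) = -4*y**7/7 + 2*y**6/3 - 4*y**5/5 + 5*y**4/4 - 3*y**2/2.
Then F(5) - F(2) = (-3022525/84) - (-4418/105) = -5031651/140.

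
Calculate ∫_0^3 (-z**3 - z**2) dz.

By the power rule, an antiderivative is F(z) = -z**4/4 - z**3/3.
Then F(3) - F(0) = (-117/4) - (0) = -117/4.

-117/4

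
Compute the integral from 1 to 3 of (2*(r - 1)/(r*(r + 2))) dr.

-4*log(3) + 3*log(5)

Factor the denominator: r**2 + 2*r = (r + 2)r.
Partial fractions: 2*(r - 1)/(r*(r + 2)) = 3/(r + 2) - 1/r.
An antiderivative is F(r) = -log(r) + 3*log(r + 2).
Then F(3) - F(1) = (-log(3) + 3*log(5)) - (log(27)) = -4*log(3) + 3*log(5).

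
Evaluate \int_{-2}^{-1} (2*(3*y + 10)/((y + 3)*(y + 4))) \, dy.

Factor the denominator: y**2 + 7*y + 12 = (y + 4)(y + 3).
Partial fractions: 2*(3*y + 10)/((y + 3)*(y + 4)) = 4/(y + 4) + 2/(y + 3).
An antiderivative is F(y) = 2*log(y + 3) + 4*log(y + 4).
Then F(-1) - F(-2) = (2*log(2) + 4*log(3)) - (log(16)) = log(81/4).

log(81/4)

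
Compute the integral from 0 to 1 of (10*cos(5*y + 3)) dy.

-2*sin(3) + 2*sin(8)

Let u = 5*y + 3, so du = 5 dy. When y = 0, u = 3; when y = 1, u = 8.
The integral becomes 2·∫ cos(u) du from 3 to 8, with antiderivative 2*sin(u).
Back in y: F(y) = 2*sin(5*y + 3).
Then F(1) - F(0) = (2*sin(8)) - (2*sin(3)) = -2*sin(3) + 2*sin(8).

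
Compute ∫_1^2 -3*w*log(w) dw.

Integrate by parts once (u = ln w, dv = -3*w dw).
An antiderivative is F(w) = -3*w**2*(2*log(w) - 1)/4.
Then F(2) - F(1) = (3 - log(64)) - (3/4) = 9/4 - log(64).

9/4 - log(64)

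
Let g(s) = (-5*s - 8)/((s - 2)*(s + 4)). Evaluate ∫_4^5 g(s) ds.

-7*log(3) + 9*log(2)

Factor the denominator: s**2 + 2*s - 8 = (s + 4)(s - 2).
Partial fractions: (-5*s - 8)/((s - 2)*(s + 4)) = -2/(s + 4) - 3/(s - 2).
An antiderivative is F(s) = -3*log(s - 2) - 2*log(s + 4).
Then F(5) - F(4) = (-7*log(3)) - (-9*log(2)) = -7*log(3) + 9*log(2).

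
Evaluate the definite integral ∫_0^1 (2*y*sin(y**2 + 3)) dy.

cos(3) - cos(4)

Let u = y**2 + 3, so du = 2*y dy. When y = 0, u = 3; when y = 1, u = 4.
The integral becomes ∫ sin(u) du from 3 to 4, with antiderivative -cos(u).
Back in y: F(y) = -cos(y**2 + 3).
Then F(1) - F(0) = (-cos(4)) - (-cos(3)) = cos(3) - cos(4).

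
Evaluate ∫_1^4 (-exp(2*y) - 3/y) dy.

-exp(8)/2 - log(64) + exp(2)/2

An antiderivative is F(y) = -exp(2*y)/2 - 3*log(y).
Then F(4) - F(1) = (-exp(8)/2 - log(64)) - (-exp(2)/2) = -exp(8)/2 - log(64) + exp(2)/2.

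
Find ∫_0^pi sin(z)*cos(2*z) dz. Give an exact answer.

-2/3

Use the identity sin(z)cos(2*z) = [sin(3*z) + sin(-z)]/2.
An antiderivative is F(z) = cos(z)/2 - cos(3*z)/6.
Then F(pi) - F(0) = (-1/3) - (1/3) = -2/3.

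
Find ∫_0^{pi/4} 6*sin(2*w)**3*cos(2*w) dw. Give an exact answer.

3/4

Let u = sin(2*w), so du = 2*cos(2*w) dw. When w = 0, u = 0; when w = pi/4, u = 1.
The integral becomes 3·∫ u**3 du from 0 to 1, with antiderivative 3*u**4/4.
Back in w: F(w) = 3*sin(2*w)**4/4.
Then F(pi/4) - F(0) = (3/4) - (0) = 3/4.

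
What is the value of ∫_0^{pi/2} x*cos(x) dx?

-1 + pi/2

Integrate by parts once (u = x, dv = cos(x) dx).
An antiderivative is F(x) = x*sin(x) + cos(x).
Then F(pi/2) - F(0) = (pi/2) - (1) = -1 + pi/2.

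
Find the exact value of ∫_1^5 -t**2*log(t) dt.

124/9 - 125*log(5)/3

Integrate by parts once (u = ln t, dv = -t**2 dt).
An antiderivative is F(t) = -t**3*(3*log(t) - 1)/9.
Then F(5) - F(1) = (125/9 - 125*log(5)/3) - (1/9) = 124/9 - 125*log(5)/3.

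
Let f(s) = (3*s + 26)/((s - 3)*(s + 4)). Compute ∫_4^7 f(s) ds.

Factor the denominator: s**2 + s - 12 = (s + 4)(s - 3).
Partial fractions: (3*s + 26)/((s - 3)*(s + 4)) = -2/(s + 4) + 5/(s - 3).
An antiderivative is F(s) = 5*log(s - 3) - 2*log(s + 4).
Then F(7) - F(4) = (-2*log(11) + 10*log(2)) - (-log(64)) = -2*log(11) + 16*log(2).

-2*log(11) + 16*log(2)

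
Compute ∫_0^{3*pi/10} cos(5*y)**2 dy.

3*pi/20

Use the identity cos^2(5*y) = (1 + cos(10*y))/2.
An antiderivative is F(y) = y/2 + sin(10*y)/20.
Then F(3*pi/10) - F(0) = (3*pi/20) - (0) = 3*pi/20.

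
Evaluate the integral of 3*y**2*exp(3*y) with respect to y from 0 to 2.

Integrate by parts twice (u = y^2, dv = 3*exp(3*y) dy).
An antiderivative is F(y) = (9*y**2 - 6*y + 2)*exp(3*y)/9.
Then F(2) - F(0) = (26*exp(6)/9) - (2/9) = -2/9 + 26*exp(6)/9.

-2/9 + 26*exp(6)/9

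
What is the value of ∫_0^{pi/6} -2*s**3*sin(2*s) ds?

-pi/8 - sqrt(3)*pi**2/48 + pi**3/432 + 3*sqrt(3)/8

Integrate by parts 3 times (u = s^3, dv = -2*sin(2*s) ds).
An antiderivative is F(s) = s**3*cos(2*s) - 3*s**2*sin(2*s)/2 - 3*s*cos(2*s)/2 + 3*sin(2*s)/4.
Then F(pi/6) - F(0) = (-pi/8 - sqrt(3)*pi**2/48 + pi**3/432 + 3*sqrt(3)/8) - (0) = -pi/8 - sqrt(3)*pi**2/48 + pi**3/432 + 3*sqrt(3)/8.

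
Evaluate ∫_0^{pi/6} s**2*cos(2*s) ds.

Integrate by parts twice (u = s^2, dv = cos(2*s) ds).
An antiderivative is F(s) = s**2*sin(2*s)/2 + s*cos(2*s)/2 - sin(2*s)/4.
Then F(pi/6) - F(0) = (-sqrt(3)/8 + sqrt(3)*pi**2/144 + pi/24) - (0) = -sqrt(3)/8 + sqrt(3)*pi**2/144 + pi/24.

-sqrt(3)/8 + sqrt(3)*pi**2/144 + pi/24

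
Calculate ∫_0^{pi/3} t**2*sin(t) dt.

-1 - pi**2/18 + sqrt(3)*pi/3

Integrate by parts twice (u = t^2, dv = sin(t) dt).
An antiderivative is F(t) = -t**2*cos(t) + 2*t*sin(t) + 2*cos(t).
Then F(pi/3) - F(0) = (-pi**2/18 + 1 + sqrt(3)*pi/3) - (2) = -1 - pi**2/18 + sqrt(3)*pi/3.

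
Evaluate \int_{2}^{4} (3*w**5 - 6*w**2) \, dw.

By the power rule, an antiderivative is F(w) = w**6/2 - 2*w**3.
Then F(4) - F(2) = (1920) - (16) = 1904.

1904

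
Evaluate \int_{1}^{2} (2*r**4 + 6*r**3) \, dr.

By the power rule, an antiderivative is F(r) = 2*r**5/5 + 3*r**4/2.
Then F(2) - F(1) = (184/5) - (19/10) = 349/10.

349/10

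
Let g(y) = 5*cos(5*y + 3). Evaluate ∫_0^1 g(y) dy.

Let u = 5*y + 3, so du = 5 dy. When y = 0, u = 3; when y = 1, u = 8.
The integral becomes ∫ cos(u) du from 3 to 8, with antiderivative sin(u).
Back in y: F(y) = sin(5*y + 3).
Then F(1) - F(0) = (sin(8)) - (sin(3)) = -sin(3) + sin(8).

-sin(3) + sin(8)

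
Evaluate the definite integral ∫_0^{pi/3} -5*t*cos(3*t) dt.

Integrate by parts once (u = t, dv = -5*cos(3*t) dt).
An antiderivative is F(t) = -5*t*sin(3*t)/3 - 5*cos(3*t)/9.
Then F(pi/3) - F(0) = (5/9) - (-5/9) = 10/9.

10/9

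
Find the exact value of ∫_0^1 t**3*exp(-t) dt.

Integrate by parts 3 times (u = t^3, dv = exp(-t) dt).
An antiderivative is F(t) = (-t**3 - 3*t**2 - 6*t - 6)*exp(-t).
Then F(1) - F(0) = (-16*exp(-1)) - (-6) = 6 - 16*exp(-1).

6 - 16*exp(-1)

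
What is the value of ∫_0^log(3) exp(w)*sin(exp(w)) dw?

cos(1) - cos(3)

Let u = exp(w), so du = exp(w) dw. When w = 0, u = 1; when w = log(3), u = 3.
The integral becomes ∫ sin(u) du from 1 to 3, with antiderivative -cos(u).
Back in w: F(w) = -cos(exp(w)).
Then F(log(3)) - F(0) = (-cos(3)) - (-cos(1)) = cos(1) - cos(3).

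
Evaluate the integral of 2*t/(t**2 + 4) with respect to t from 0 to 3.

log(13/4)

Let u = t**2 + 4, so du = 2*t dt. When t = 0, u = 4; when t = 3, u = 13.
The integral becomes ∫ 1/u du from 4 to 13, with antiderivative log(u).
Back in t: F(t) = log(t**2 + 4).
Then F(3) - F(0) = (log(13)) - (log(4)) = log(13/4).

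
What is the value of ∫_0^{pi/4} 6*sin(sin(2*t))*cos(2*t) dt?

Let u = sin(2*t), so du = 2*cos(2*t) dt. When t = 0, u = 0; when t = pi/4, u = 1.
The integral becomes 3·∫ sin(u) du from 0 to 1, with antiderivative -3*cos(u).
Back in t: F(t) = -3*cos(sin(2*t)).
Then F(pi/4) - F(0) = (-3*cos(1)) - (-3) = 3 - 3*cos(1).

3 - 3*cos(1)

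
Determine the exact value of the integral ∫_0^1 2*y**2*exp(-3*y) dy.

4/27 - 34*exp(-3)/27

Integrate by parts twice (u = y^2, dv = 2*exp(-3*y) dy).
An antiderivative is F(y) = (-18*y**2 - 12*y - 4)*exp(-3*y)/27.
Then F(1) - F(0) = (-34*exp(-3)/27) - (-4/27) = 4/27 - 34*exp(-3)/27.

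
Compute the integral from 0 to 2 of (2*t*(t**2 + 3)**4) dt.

Let u = t**2 + 3, so du = 2*t dt. When t = 0, u = 3; when t = 2, u = 7.
The integral becomes ∫ u**4 du from 3 to 7, with antiderivative u**5/5.
Back in t: F(t) = (t**2 + 3)**5/5.
Then F(2) - F(0) = (16807/5) - (243/5) = 16564/5.

16564/5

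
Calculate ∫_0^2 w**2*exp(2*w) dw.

-1/4 + 5*exp(4)/4

Integrate by parts twice (u = w^2, dv = exp(2*w) dw).
An antiderivative is F(w) = (2*w**2 - 2*w + 1)*exp(2*w)/4.
Then F(2) - F(0) = (5*exp(4)/4) - (1/4) = -1/4 + 5*exp(4)/4.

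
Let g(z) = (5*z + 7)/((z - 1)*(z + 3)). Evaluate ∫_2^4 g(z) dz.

-2*log(5) + 3*log(3) + 2*log(7)

Factor the denominator: z**2 + 2*z - 3 = (z + 3)(z - 1).
Partial fractions: (5*z + 7)/((z - 1)*(z + 3)) = 2/(z + 3) + 3/(z - 1).
An antiderivative is F(z) = 3*log(z - 1) + 2*log(z + 3).
Then F(4) - F(2) = (3*log(3) + 2*log(7)) - (log(25)) = -2*log(5) + 3*log(3) + 2*log(7).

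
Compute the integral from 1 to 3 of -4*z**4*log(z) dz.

Integrate by parts once (u = ln z, dv = -4*z**4 dz).
An antiderivative is F(z) = -4*z**5*(5*log(z) - 1)/25.
Then F(3) - F(1) = (972/25 - 972*log(3)/5) - (4/25) = 968/25 - 972*log(3)/5.

968/25 - 972*log(3)/5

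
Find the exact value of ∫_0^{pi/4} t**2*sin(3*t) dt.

Integrate by parts twice (u = t^2, dv = sin(3*t) dt).
An antiderivative is F(t) = -t**2*cos(3*t)/3 + 2*t*sin(3*t)/9 + 2*cos(3*t)/27.
Then F(pi/4) - F(0) = (sqrt(2)*(-32 + 24*pi + 9*pi**2)/864) - (2/27) = -2/27 - sqrt(2)/27 + sqrt(2)*pi/36 + sqrt(2)*pi**2/96.

-2/27 - sqrt(2)/27 + sqrt(2)*pi/36 + sqrt(2)*pi**2/96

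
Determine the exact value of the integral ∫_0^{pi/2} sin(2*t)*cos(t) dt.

Use the identity sin(2*t)cos(t) = [sin(3*t) + sin(t)]/2.
An antiderivative is F(t) = -cos(t)/2 - cos(3*t)/6.
Then F(pi/2) - F(0) = (0) - (-2/3) = 2/3.

2/3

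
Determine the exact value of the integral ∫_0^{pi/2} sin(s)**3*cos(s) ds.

Let u = sin(s), so du = cos(s) ds. When s = 0, u = 0; when s = pi/2, u = 1.
The integral becomes ∫ u**3 du from 0 to 1, with antiderivative u**4/4.
Back in s: F(s) = sin(s)**4/4.
Then F(pi/2) - F(0) = (1/4) - (0) = 1/4.

1/4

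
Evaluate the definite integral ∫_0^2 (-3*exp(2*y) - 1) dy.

-3*exp(4)/2 - 1/2

An antiderivative is F(y) = -3*exp(2*y)/2 - y.
Then F(2) - F(0) = (-3*exp(4)/2 - 2) - (-3/2) = -3*exp(4)/2 - 1/2.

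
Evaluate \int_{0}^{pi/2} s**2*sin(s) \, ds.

Integrate by parts twice (u = s^2, dv = sin(s) ds).
An antiderivative is F(s) = -s**2*cos(s) + 2*s*sin(s) + 2*cos(s).
Then F(pi/2) - F(0) = (pi) - (2) = -2 + pi.

-2 + pi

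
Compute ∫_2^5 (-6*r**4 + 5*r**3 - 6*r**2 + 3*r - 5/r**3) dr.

-25227/8

By the power rule, an antiderivative is F(r) = -6*r**5/5 + 5*r**4/4 - 2*r**3 + 3*r**2/2 + 5/(2*r**2).
Then F(5) - F(2) = (-63623/20) - (-1111/40) = -25227/8.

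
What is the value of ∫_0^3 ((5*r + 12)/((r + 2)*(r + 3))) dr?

Factor the denominator: r**2 + 5*r + 6 = (r + 3)(r + 2).
Partial fractions: (5*r + 12)/((r + 2)*(r + 3)) = 3/(r + 3) + 2/(r + 2).
An antiderivative is F(r) = 2*log(r + 2) + 3*log(r + 3).
Then F(3) - F(0) = (3*log(2) + 2*log(5) + 3*log(3)) - (2*log(2) + 3*log(3)) = log(50).

log(50)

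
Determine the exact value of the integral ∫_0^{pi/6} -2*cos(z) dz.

-1

An antiderivative is F(z) = -2*sin(z).
Then F(pi/6) - F(0) = (-1) - (0) = -1.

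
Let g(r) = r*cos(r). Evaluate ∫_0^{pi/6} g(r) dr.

-1 + pi/12 + sqrt(3)/2

Integrate by parts once (u = r, dv = cos(r) dr).
An antiderivative is F(r) = r*sin(r) + cos(r).
Then F(pi/6) - F(0) = (pi/12 + sqrt(3)/2) - (1) = -1 + pi/12 + sqrt(3)/2.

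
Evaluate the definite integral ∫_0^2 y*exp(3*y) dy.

1/9 + 5*exp(6)/9

Integrate by parts once (u = y, dv = exp(3*y) dy).
An antiderivative is F(y) = (3*y - 1)*exp(3*y)/9.
Then F(2) - F(0) = (5*exp(6)/9) - (-1/9) = 1/9 + 5*exp(6)/9.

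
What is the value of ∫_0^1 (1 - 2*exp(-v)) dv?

-1 + 2*exp(-1)

An antiderivative is F(v) = v + 2*exp(-v).
Then F(1) - F(0) = (2*exp(-1) + 1) - (2) = -1 + 2*exp(-1).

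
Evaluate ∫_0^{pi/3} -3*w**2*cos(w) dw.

-pi - sqrt(3)*pi**2/6 + 3*sqrt(3)

Integrate by parts twice (u = w^2, dv = -3*cos(w) dw).
An antiderivative is F(w) = -3*w**2*sin(w) - 6*w*cos(w) + 6*sin(w).
Then F(pi/3) - F(0) = (-pi - sqrt(3)*pi**2/6 + 3*sqrt(3)) - (0) = -pi - sqrt(3)*pi**2/6 + 3*sqrt(3).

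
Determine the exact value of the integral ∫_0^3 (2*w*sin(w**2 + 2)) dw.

cos(2) - cos(11)

Let u = w**2 + 2, so du = 2*w dw. When w = 0, u = 2; when w = 3, u = 11.
The integral becomes ∫ sin(u) du from 2 to 11, with antiderivative -cos(u).
Back in w: F(w) = -cos(w**2 + 2).
Then F(3) - F(0) = (-cos(11)) - (-cos(2)) = cos(2) - cos(11).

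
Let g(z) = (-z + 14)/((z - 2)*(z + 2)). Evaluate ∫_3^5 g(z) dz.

Factor the denominator: z**2 - 4 = (z + 2)(z - 2).
Partial fractions: (-z + 14)/((z - 2)*(z + 2)) = -4/(z + 2) + 3/(z - 2).
An antiderivative is F(z) = 3*log(z - 2) - 4*log(z + 2).
Then F(5) - F(3) = (-4*log(7) + 3*log(3)) - (-4*log(5)) = -4*log(7) + 3*log(3) + 4*log(5).

-4*log(7) + 3*log(3) + 4*log(5)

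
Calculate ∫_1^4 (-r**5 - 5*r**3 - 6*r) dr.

By the power rule, an antiderivative is F(r) = -r**6/6 - 5*r**4/4 - 3*r**2.
Then F(4) - F(1) = (-3152/3) - (-53/12) = -4185/4.

-4185/4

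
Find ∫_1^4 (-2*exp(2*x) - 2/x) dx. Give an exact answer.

An antiderivative is F(x) = -exp(2*x) - 2*log(x).
Then F(4) - F(1) = (-exp(8) - log(16)) - (-exp(2)) = -exp(8) - log(16) + exp(2).

-exp(8) - log(16) + exp(2)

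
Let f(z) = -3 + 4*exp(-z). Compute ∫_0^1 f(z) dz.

An antiderivative is F(z) = -3*z - 4*exp(-z).
Then F(1) - F(0) = (-3 - 4*exp(-1)) - (-4) = 1 - 4*exp(-1).

1 - 4*exp(-1)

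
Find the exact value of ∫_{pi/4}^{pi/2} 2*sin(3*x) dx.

-sqrt(2)/3

An antiderivative is F(x) = -2*cos(3*x)/3.
Then F(pi/2) - F(pi/4) = (0) - (sqrt(2)/3) = -sqrt(2)/3.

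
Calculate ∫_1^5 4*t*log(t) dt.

Integrate by parts once (u = ln t, dv = 4*t dt).
An antiderivative is F(t) = t**2*(2*log(t) - 1).
Then F(5) - F(1) = (-25 + 50*log(5)) - (-1) = -24 + 50*log(5).

-24 + 50*log(5)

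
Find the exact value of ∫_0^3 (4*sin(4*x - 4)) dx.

cos(4) - cos(8)

Let u = 4*x - 4, so du = 4 dx. When x = 0, u = -4; when x = 3, u = 8.
The integral becomes ∫ sin(u) du from -4 to 8, with antiderivative -cos(u).
Back in x: F(x) = -cos(4*x - 4).
Then F(3) - F(0) = (-cos(8)) - (-cos(4)) = cos(4) - cos(8).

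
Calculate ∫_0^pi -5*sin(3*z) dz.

An antiderivative is F(z) = 5*cos(3*z)/3.
Then F(pi) - F(0) = (-5/3) - (5/3) = -10/3.

-10/3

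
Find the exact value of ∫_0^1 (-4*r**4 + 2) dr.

6/5

By the power rule, an antiderivative is F(r) = -4*r**5/5 + 2*r.
Then F(1) - F(0) = (6/5) - (0) = 6/5.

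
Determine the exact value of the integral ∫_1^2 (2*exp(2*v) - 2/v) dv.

-exp(2) - log(4) + exp(4)

An antiderivative is F(v) = exp(2*v) - 2*log(v).
Then F(2) - F(1) = (-log(4) + exp(4)) - (exp(2)) = -exp(2) - log(4) + exp(4).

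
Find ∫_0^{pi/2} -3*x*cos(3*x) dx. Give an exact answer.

1/3 + pi/2

Integrate by parts once (u = x, dv = -3*cos(3*x) dx).
An antiderivative is F(x) = -x*sin(3*x) - cos(3*x)/3.
Then F(pi/2) - F(0) = (pi/2) - (-1/3) = 1/3 + pi/2.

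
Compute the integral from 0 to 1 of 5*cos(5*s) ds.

Let u = 5*s, so du = 5 ds. When s = 0, u = 0; when s = 1, u = 5.
The integral becomes ∫ cos(u) du from 0 to 5, with antiderivative sin(u).
Back in s: F(s) = sin(5*s).
Then F(1) - F(0) = (sin(5)) - (0) = sin(5).

sin(5)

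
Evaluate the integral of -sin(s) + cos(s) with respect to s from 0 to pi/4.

-1 + sqrt(2)

An antiderivative is F(s) = sin(s) + cos(s).
Then F(pi/4) - F(0) = (sqrt(2)) - (1) = -1 + sqrt(2).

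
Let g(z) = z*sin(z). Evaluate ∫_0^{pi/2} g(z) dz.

1

Integrate by parts once (u = z, dv = sin(z) dz).
An antiderivative is F(z) = -z*cos(z) + sin(z).
Then F(pi/2) - F(0) = (1) - (0) = 1.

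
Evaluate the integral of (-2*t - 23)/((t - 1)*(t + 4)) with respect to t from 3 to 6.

Factor the denominator: t**2 + 3*t - 4 = (t + 4)(t - 1).
Partial fractions: (-2*t - 23)/((t - 1)*(t + 4)) = 3/(t + 4) - 5/(t - 1).
An antiderivative is F(t) = -5*log(t - 1) + 3*log(t + 4).
Then F(6) - F(3) = (log(8/25)) - (-5*log(2) + 3*log(7)) = -3*log(7) - 2*log(5) + 8*log(2).

-3*log(7) - 2*log(5) + 8*log(2)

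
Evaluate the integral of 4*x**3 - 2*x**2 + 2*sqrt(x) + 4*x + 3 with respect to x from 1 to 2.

8*sqrt(2)/3 + 18

By the power rule, an antiderivative is F(x) = x**4 + 4*x**(3/2)/3 - 2*x**3/3 + 2*x**2 + 3*x.
Then F(2) - F(1) = (8*sqrt(2)/3 + 74/3) - (20/3) = 8*sqrt(2)/3 + 18.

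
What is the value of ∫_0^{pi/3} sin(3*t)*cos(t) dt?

9/16

Use the identity sin(3*t)cos(t) = [sin(4*t) + sin(2*t)]/2.
An antiderivative is F(t) = -cos(2*t)/4 - cos(4*t)/8.
Then F(pi/3) - F(0) = (3/16) - (-3/8) = 9/16.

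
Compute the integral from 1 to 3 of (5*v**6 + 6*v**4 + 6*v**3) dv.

By the power rule, an antiderivative is F(v) = 5*v**7/7 + 6*v**5/5 + 3*v**4/2.
Then F(3) - F(1) = (138267/70) - (239/70) = 69014/35.

69014/35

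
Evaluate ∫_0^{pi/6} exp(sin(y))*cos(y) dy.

-1 + exp(1/2)

Let u = sin(y), so du = cos(y) dy. When y = 0, u = 0; when y = pi/6, u = 1/2.
The integral becomes ∫ exp(u) du from 0 to 1/2, with antiderivative exp(u).
Back in y: F(y) = exp(sin(y)).
Then F(pi/6) - F(0) = (exp(1/2)) - (1) = -1 + exp(1/2).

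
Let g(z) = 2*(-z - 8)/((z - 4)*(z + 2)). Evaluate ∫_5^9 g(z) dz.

-4*log(5) - 2*log(7) + 2*log(11)

Factor the denominator: z**2 - 2*z - 8 = (z + 2)(z - 4).
Partial fractions: 2*(-z - 8)/((z - 4)*(z + 2)) = 2/(z + 2) - 4/(z - 4).
An antiderivative is F(z) = -4*log(z - 4) + 2*log(z + 2).
Then F(9) - F(5) = (-4*log(5) + 2*log(11)) - (log(49)) = -4*log(5) - 2*log(7) + 2*log(11).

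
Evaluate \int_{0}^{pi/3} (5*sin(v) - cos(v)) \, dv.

5/2 - sqrt(3)/2

An antiderivative is F(v) = -sin(v) - 5*cos(v).
Then F(pi/3) - F(0) = (-5/2 - sqrt(3)/2) - (-5) = 5/2 - sqrt(3)/2.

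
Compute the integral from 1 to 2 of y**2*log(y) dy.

-7/9 + 8*log(2)/3

Integrate by parts once (u = ln y, dv = y**2 dy).
An antiderivative is F(y) = y**3*(3*log(y) - 1)/9.
Then F(2) - F(1) = (-8/9 + 8*log(2)/3) - (-1/9) = -7/9 + 8*log(2)/3.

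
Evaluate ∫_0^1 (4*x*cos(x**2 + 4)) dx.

2*sin(5) - 2*sin(4)

Let u = x**2 + 4, so du = 2*x dx. When x = 0, u = 4; when x = 1, u = 5.
The integral becomes 2·∫ cos(u) du from 4 to 5, with antiderivative 2*sin(u).
Back in x: F(x) = 2*sin(x**2 + 4).
Then F(1) - F(0) = (2*sin(5)) - (2*sin(4)) = 2*sin(5) - 2*sin(4).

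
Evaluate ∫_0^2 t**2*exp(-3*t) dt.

Integrate by parts twice (u = t^2, dv = exp(-3*t) dt).
An antiderivative is F(t) = (-9*t**2 - 6*t - 2)*exp(-3*t)/27.
Then F(2) - F(0) = (-50*exp(-6)/27) - (-2/27) = 2/27 - 50*exp(-6)/27.

2/27 - 50*exp(-6)/27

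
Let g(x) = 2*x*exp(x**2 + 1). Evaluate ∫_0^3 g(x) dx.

-exp(1) + exp(10)

Let u = x**2 + 1, so du = 2*x dx. When x = 0, u = 1; when x = 3, u = 10.
The integral becomes ∫ exp(u) du from 1 to 10, with antiderivative exp(u).
Back in x: F(x) = exp(x**2 + 1).
Then F(3) - F(0) = (exp(10)) - (exp(1)) = -exp(1) + exp(10).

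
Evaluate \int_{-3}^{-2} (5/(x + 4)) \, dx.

log(32)

An antiderivative is F(x) = 5*log(x + 4).
Then F(-2) - F(-3) = (log(32)) - (0) = log(32).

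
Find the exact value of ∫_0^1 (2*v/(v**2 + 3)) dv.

Let u = v**2 + 3, so du = 2*v dv. When v = 0, u = 3; when v = 1, u = 4.
The integral becomes ∫ 1/u du from 3 to 4, with antiderivative log(u).
Back in v: F(v) = log(v**2 + 3).
Then F(1) - F(0) = (log(4)) - (log(3)) = log(4/3).

log(4/3)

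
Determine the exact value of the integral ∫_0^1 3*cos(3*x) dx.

Let u = 3*x, so du = 3 dx. When x = 0, u = 0; when x = 1, u = 3.
The integral becomes ∫ cos(u) du from 0 to 3, with antiderivative sin(u).
Back in x: F(x) = sin(3*x).
Then F(1) - F(0) = (sin(3)) - (0) = sin(3).

sin(3)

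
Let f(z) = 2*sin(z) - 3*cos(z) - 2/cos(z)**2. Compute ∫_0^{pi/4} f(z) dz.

-5*sqrt(2)/2

An antiderivative is F(z) = -3*sin(z) - 2*cos(z) - 2*tan(z).
Then F(pi/4) - F(0) = (-5*sqrt(2)/2 - 2) - (-2) = -5*sqrt(2)/2.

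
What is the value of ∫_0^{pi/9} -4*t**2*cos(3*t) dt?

-4*pi/81 - 2*sqrt(3)*pi**2/243 + 4*sqrt(3)/27

Integrate by parts twice (u = t^2, dv = -4*cos(3*t) dt).
An antiderivative is F(t) = -4*t**2*sin(3*t)/3 - 8*t*cos(3*t)/9 + 8*sin(3*t)/27.
Then F(pi/9) - F(0) = (-4*pi/81 - 2*sqrt(3)*pi**2/243 + 4*sqrt(3)/27) - (0) = -4*pi/81 - 2*sqrt(3)*pi**2/243 + 4*sqrt(3)/27.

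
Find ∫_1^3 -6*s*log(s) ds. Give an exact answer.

12 - 27*log(3)

Integrate by parts once (u = ln s, dv = -6*s ds).
An antiderivative is F(s) = -3*s**2*(2*log(s) - 1)/2.
Then F(3) - F(1) = (27/2 - 27*log(3)) - (3/2) = 12 - 27*log(3).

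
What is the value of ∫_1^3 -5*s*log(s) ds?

Integrate by parts once (u = ln s, dv = -5*s ds).
An antiderivative is F(s) = -5*s**2*(2*log(s) - 1)/4.
Then F(3) - F(1) = (45/4 - 45*log(3)/2) - (5/4) = 10 - 45*log(3)/2.

10 - 45*log(3)/2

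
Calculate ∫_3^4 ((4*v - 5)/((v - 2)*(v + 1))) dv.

-5*log(2) + 3*log(5)

Factor the denominator: v**2 - v - 2 = (v + 1)(v - 2).
Partial fractions: (4*v - 5)/((v - 2)*(v + 1)) = 3/(v + 1) + 1/(v - 2).
An antiderivative is F(v) = log(v - 2) + 3*log(v + 1).
Then F(4) - F(3) = (log(2) + 3*log(5)) - (log(64)) = -5*log(2) + 3*log(5).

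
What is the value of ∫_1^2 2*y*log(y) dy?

Integrate by parts once (u = ln y, dv = 2*y dy).
An antiderivative is F(y) = y**2*(2*log(y) - 1)/2.
Then F(2) - F(1) = (-2 + log(16)) - (-1/2) = -3/2 + log(16).

-3/2 + log(16)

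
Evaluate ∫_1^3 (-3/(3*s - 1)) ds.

An antiderivative is F(s) = -log(3*s - 1).
Then F(3) - F(1) = (-log(8)) - (-log(2)) = -log(4).

-log(4)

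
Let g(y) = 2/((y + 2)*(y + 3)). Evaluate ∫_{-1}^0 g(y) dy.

log(16/9)

Factor the denominator: y**2 + 5*y + 6 = (y + 3)(y + 2).
Partial fractions: 2/((y + 2)*(y + 3)) = -2/(y + 3) + 2/(y + 2).
An antiderivative is F(y) = 2*log(y + 2) - 2*log(y + 3).
Then F(0) - F(-1) = (log(4/9)) - (-log(4)) = log(16/9).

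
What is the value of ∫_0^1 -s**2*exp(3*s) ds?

2/27 - 5*exp(3)/27

Integrate by parts twice (u = s^2, dv = -exp(3*s) ds).
An antiderivative is F(s) = (-9*s**2 + 6*s - 2)*exp(3*s)/27.
Then F(1) - F(0) = (-5*exp(3)/27) - (-2/27) = 2/27 - 5*exp(3)/27.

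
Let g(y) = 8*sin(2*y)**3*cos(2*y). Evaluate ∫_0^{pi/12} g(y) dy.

1/16

Let u = sin(2*y), so du = 2*cos(2*y) dy. When y = 0, u = 0; when y = pi/12, u = 1/2.
The integral becomes 4·∫ u**3 du from 0 to 1/2, with antiderivative u**4.
Back in y: F(y) = sin(2*y)**4.
Then F(pi/12) - F(0) = (1/16) - (0) = 1/16.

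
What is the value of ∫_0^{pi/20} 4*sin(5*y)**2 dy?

Use the identity sin^2(5*y) = (1 - cos(10*y))/2.
An antiderivative is F(y) = 2*y - sin(10*y)/5.
Then F(pi/20) - F(0) = (-1/5 + pi/10) - (0) = -1/5 + pi/10.

-1/5 + pi/10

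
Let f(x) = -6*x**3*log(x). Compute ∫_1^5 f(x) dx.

234 - 1875*log(5)/2

Integrate by parts once (u = ln x, dv = -6*x**3 dx).
An antiderivative is F(x) = -3*x**4*(4*log(x) - 1)/8.
Then F(5) - F(1) = (1875/8 - 1875*log(5)/2) - (3/8) = 234 - 1875*log(5)/2.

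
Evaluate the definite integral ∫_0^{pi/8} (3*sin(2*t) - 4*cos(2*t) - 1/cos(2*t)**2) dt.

1 - 7*sqrt(2)/4

An antiderivative is F(t) = -2*sin(2*t) - 3*cos(2*t)/2 - tan(2*t)/2.
Then F(pi/8) - F(0) = (-7*sqrt(2)/4 - 1/2) - (-3/2) = 1 - 7*sqrt(2)/4.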